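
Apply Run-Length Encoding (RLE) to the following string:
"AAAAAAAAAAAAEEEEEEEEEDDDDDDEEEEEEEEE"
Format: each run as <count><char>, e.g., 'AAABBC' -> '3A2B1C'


Scanning runs left to right:
  i=0: run of 'A' x 12 -> '12A'
  i=12: run of 'E' x 9 -> '9E'
  i=21: run of 'D' x 6 -> '6D'
  i=27: run of 'E' x 9 -> '9E'

RLE = 12A9E6D9E


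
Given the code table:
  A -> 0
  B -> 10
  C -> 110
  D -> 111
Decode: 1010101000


Decoding:
10 -> B
10 -> B
10 -> B
10 -> B
0 -> A
0 -> A


Result: BBBBAA


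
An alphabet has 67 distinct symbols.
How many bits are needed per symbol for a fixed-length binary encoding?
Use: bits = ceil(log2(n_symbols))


log2(67) = 6.0661
Bracket: 2^6 = 64 < 67 <= 2^7 = 128
So ceil(log2(67)) = 7

bits = ceil(log2(67)) = ceil(6.0661) = 7 bits


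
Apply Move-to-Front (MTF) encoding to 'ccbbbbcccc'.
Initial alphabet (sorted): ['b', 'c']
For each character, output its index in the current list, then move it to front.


MTF encoding:
'c': index 1 in ['b', 'c'] -> ['c', 'b']
'c': index 0 in ['c', 'b'] -> ['c', 'b']
'b': index 1 in ['c', 'b'] -> ['b', 'c']
'b': index 0 in ['b', 'c'] -> ['b', 'c']
'b': index 0 in ['b', 'c'] -> ['b', 'c']
'b': index 0 in ['b', 'c'] -> ['b', 'c']
'c': index 1 in ['b', 'c'] -> ['c', 'b']
'c': index 0 in ['c', 'b'] -> ['c', 'b']
'c': index 0 in ['c', 'b'] -> ['c', 'b']
'c': index 0 in ['c', 'b'] -> ['c', 'b']


Output: [1, 0, 1, 0, 0, 0, 1, 0, 0, 0]


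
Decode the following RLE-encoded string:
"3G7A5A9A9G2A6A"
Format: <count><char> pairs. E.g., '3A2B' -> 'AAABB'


Expanding each <count><char> pair:
  3G -> 'GGG'
  7A -> 'AAAAAAA'
  5A -> 'AAAAA'
  9A -> 'AAAAAAAAA'
  9G -> 'GGGGGGGGG'
  2A -> 'AA'
  6A -> 'AAAAAA'

Decoded = GGGAAAAAAAAAAAAAAAAAAAAAGGGGGGGGGAAAAAAAA


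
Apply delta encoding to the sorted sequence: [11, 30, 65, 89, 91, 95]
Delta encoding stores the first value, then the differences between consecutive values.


First value: 11
Deltas:
  30 - 11 = 19
  65 - 30 = 35
  89 - 65 = 24
  91 - 89 = 2
  95 - 91 = 4


Delta encoded: [11, 19, 35, 24, 2, 4]


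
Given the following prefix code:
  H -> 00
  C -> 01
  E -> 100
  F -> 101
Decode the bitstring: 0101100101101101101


Decoding step by step:
Bits 01 -> C
Bits 01 -> C
Bits 100 -> E
Bits 101 -> F
Bits 101 -> F
Bits 101 -> F
Bits 101 -> F


Decoded message: CCEFFFF


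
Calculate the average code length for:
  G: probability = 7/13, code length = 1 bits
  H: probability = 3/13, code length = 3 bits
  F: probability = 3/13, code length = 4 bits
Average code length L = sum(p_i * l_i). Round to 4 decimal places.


Weighted contributions p_i * l_i:
  G: (7/13) * 1 = 7/13
  H: (3/13) * 3 = 9/13
  F: (3/13) * 4 = 12/13
Sum = (7 + 9 + 12)/13 = 28/13

L = 28/13 = 2.1538 bits/symbol


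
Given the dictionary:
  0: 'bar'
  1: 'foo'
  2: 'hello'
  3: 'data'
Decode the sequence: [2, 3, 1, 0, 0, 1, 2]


Look up each index in the dictionary:
  2 -> 'hello'
  3 -> 'data'
  1 -> 'foo'
  0 -> 'bar'
  0 -> 'bar'
  1 -> 'foo'
  2 -> 'hello'

Decoded: "hello data foo bar bar foo hello"


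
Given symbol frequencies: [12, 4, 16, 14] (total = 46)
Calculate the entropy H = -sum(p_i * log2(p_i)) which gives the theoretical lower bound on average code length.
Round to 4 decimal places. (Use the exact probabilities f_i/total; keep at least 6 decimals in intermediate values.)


Per-symbol terms -p_i * log2(p_i) with p_i = f_i/46:
  p = 12/46 = 0.260870: log2(p) = -1.938599, -p*log2(p) = 0.505722
  p = 4/46 = 0.086957: log2(p) = -3.523562, -p*log2(p) = 0.306397
  p = 16/46 = 0.347826: log2(p) = -1.523562, -p*log2(p) = 0.529935
  p = 14/46 = 0.304348: log2(p) = -1.716207, -p*log2(p) = 0.522324
H = 0.505722 + 0.306397 + 0.529935 + 0.522324 = 1.864378

H = 1.8644 bits/symbol


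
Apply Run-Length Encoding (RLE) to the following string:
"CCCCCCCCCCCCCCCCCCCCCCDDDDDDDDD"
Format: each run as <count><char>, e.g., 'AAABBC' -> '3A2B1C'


Scanning runs left to right:
  i=0: run of 'C' x 22 -> '22C'
  i=22: run of 'D' x 9 -> '9D'

RLE = 22C9D


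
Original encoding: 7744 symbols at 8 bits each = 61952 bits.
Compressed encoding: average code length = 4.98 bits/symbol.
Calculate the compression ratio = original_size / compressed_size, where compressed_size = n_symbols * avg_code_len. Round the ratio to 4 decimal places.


original_size = n_symbols * orig_bits = 7744 * 8 = 61952 bits
compressed_size = n_symbols * avg_code_len = 7744 * 4.98 = 38565.12 bits
ratio = original_size / compressed_size = 61952 / 38565.12 = 1.6064

Compression ratio = 1.6064


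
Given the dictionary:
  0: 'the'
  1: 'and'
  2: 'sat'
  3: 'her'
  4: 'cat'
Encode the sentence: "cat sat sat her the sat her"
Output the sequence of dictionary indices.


Look up each word in the dictionary:
  'cat' -> 4
  'sat' -> 2
  'sat' -> 2
  'her' -> 3
  'the' -> 0
  'sat' -> 2
  'her' -> 3

Encoded: [4, 2, 2, 3, 0, 2, 3]


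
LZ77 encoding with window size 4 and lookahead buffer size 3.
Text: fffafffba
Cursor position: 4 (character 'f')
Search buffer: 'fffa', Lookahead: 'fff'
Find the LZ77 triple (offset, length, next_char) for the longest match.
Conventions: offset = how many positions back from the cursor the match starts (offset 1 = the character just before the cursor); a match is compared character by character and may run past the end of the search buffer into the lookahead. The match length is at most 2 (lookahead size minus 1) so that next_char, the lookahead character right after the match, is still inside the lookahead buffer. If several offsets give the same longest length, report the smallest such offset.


Try each offset into the search buffer:
  offset=1 (pos 3, char 'a'): match length 0
  offset=2 (pos 2, char 'f'): match length 1
  offset=3 (pos 1, char 'f'): match length 2
  offset=4 (pos 0, char 'f'): match length 2
Longest match has length 2, found at offsets 3, 4; take the smallest, offset 3.
next_char = character at position 4 + 2 = 6 -> 'f'

Best match: offset=3, length=2 (matching 'ff' starting at position 1)
LZ77 triple: (3, 2, 'f')


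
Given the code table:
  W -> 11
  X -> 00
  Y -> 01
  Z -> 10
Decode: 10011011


Decoding:
10 -> Z
01 -> Y
10 -> Z
11 -> W


Result: ZYZW


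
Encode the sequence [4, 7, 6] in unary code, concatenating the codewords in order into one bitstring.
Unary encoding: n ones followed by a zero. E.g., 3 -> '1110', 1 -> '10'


Encode each number as n ones followed by a terminating 0:
  4 -> 11110 (5 bits)
  7 -> 11111110 (8 bits)
  6 -> 1111110 (7 bits)
Total length = 5 + 8 + 7 = 20 bits.

Unary([4, 7, 6]) = 11110111111101111110 (20 bits)


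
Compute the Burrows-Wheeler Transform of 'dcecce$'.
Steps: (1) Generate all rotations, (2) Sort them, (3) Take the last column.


Rotations (sorted):
  0: $dcecce -> last char: e
  1: cce$dce -> last char: e
  2: ce$dcec -> last char: c
  3: cecce$d -> last char: d
  4: dcecce$ -> last char: $
  5: e$dcecc -> last char: c
  6: ecce$dc -> last char: c


BWT = eecd$cc


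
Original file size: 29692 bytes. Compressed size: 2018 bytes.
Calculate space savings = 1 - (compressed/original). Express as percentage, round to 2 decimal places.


ratio = compressed/original = 2018/29692 = 0.067964
savings = 1 - ratio = 1 - 0.067964 = 0.932036
as a percentage: 0.932036 * 100 = 93.2%

Space savings = 1 - 2018/29692 = 93.2%


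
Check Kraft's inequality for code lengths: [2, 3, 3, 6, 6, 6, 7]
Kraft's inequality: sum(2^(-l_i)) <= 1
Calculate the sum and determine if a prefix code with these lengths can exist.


Sum = 2^(-2) + 2^(-3) + 2^(-3) + 2^(-6) + 2^(-6) + 2^(-6) + 2^(-7)
    = 0.25 + 0.125 + 0.125 + 0.015625 + 0.015625 + 0.015625 + 0.0078125
    = 71/128 = 0.5546875
Since 0.5546875 <= 1, Kraft's inequality IS satisfied.
A prefix code with these lengths CAN exist.

Kraft sum = 0.5546875. Satisfied.


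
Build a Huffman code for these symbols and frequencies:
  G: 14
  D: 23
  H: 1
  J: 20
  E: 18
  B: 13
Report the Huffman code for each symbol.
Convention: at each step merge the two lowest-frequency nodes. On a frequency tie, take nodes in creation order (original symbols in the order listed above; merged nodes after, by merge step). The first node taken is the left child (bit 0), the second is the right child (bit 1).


Huffman tree construction:
Step 1: Merge H(1) + B(13) = 14
Step 2: Merge G(14) + (H+B)(14) = 28
Step 3: Merge E(18) + J(20) = 38
Step 4: Merge D(23) + (G+(H+B))(28) = 51
Step 5: Merge (E+J)(38) + (D+(G+(H+B)))(51) = 89
Read each symbol's code off the tree from the root (left child = 0, right child = 1).

Codes:
  G: 110 (length 3)
  D: 10 (length 2)
  H: 1110 (length 4)
  J: 01 (length 2)
  E: 00 (length 2)
  B: 1111 (length 4)
Average code length: 220/89 = 2.4719 bits/symbol


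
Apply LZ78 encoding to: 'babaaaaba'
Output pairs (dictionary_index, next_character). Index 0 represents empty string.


LZ78 encoding steps:
Dictionary: {0: ''}
Step 1: w='' (idx 0), next='b' -> output (0, 'b'), add 'b' as idx 1
Step 2: w='' (idx 0), next='a' -> output (0, 'a'), add 'a' as idx 2
Step 3: w='b' (idx 1), next='a' -> output (1, 'a'), add 'ba' as idx 3
Step 4: w='a' (idx 2), next='a' -> output (2, 'a'), add 'aa' as idx 4
Step 5: w='a' (idx 2), next='b' -> output (2, 'b'), add 'ab' as idx 5
Step 6: w='a' (idx 2), end of input -> output (2, '')


Encoded: [(0, 'b'), (0, 'a'), (1, 'a'), (2, 'a'), (2, 'b'), (2, '')]


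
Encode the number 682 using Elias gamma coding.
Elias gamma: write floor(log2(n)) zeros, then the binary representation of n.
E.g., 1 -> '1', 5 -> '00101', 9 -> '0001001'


num_bits = floor(log2(682)) + 1 = 10
leading_zeros = num_bits - 1 = 9
binary(682) = 1010101010

Elias gamma(682) = '000000000' + '1010101010' = 0000000001010101010 (19 bits)


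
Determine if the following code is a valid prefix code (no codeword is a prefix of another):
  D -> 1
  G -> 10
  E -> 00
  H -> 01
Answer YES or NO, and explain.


Checking each pair (does one codeword prefix another?):
  D='1' vs G='10': prefix -- VIOLATION

NO -- this is NOT a valid prefix code. D (1) is a prefix of G (10).


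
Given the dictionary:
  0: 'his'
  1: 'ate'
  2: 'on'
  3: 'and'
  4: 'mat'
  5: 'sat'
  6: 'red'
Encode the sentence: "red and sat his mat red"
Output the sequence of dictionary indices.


Look up each word in the dictionary:
  'red' -> 6
  'and' -> 3
  'sat' -> 5
  'his' -> 0
  'mat' -> 4
  'red' -> 6

Encoded: [6, 3, 5, 0, 4, 6]


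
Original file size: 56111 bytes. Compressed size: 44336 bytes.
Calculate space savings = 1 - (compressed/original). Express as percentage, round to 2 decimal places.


ratio = compressed/original = 44336/56111 = 0.790148
savings = 1 - ratio = 1 - 0.790148 = 0.209852
as a percentage: 0.209852 * 100 = 20.99%

Space savings = 1 - 44336/56111 = 20.99%


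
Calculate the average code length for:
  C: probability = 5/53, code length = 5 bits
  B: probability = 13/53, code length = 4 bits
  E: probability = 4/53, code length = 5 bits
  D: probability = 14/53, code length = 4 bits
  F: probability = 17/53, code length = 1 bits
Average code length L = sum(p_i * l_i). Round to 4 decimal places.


Weighted contributions p_i * l_i:
  C: (5/53) * 5 = 25/53
  B: (13/53) * 4 = 52/53
  E: (4/53) * 5 = 20/53
  D: (14/53) * 4 = 56/53
  F: (17/53) * 1 = 17/53
Sum = (25 + 52 + 20 + 56 + 17)/53 = 170/53

L = 170/53 = 3.2075 bits/symbol


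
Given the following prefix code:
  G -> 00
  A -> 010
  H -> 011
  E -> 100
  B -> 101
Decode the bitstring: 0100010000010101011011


Decoding step by step:
Bits 010 -> A
Bits 00 -> G
Bits 100 -> E
Bits 00 -> G
Bits 010 -> A
Bits 101 -> B
Bits 011 -> H
Bits 011 -> H


Decoded message: AGEGABHH


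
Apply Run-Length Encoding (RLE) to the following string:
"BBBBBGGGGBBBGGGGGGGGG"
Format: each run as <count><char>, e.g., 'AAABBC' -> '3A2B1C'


Scanning runs left to right:
  i=0: run of 'B' x 5 -> '5B'
  i=5: run of 'G' x 4 -> '4G'
  i=9: run of 'B' x 3 -> '3B'
  i=12: run of 'G' x 9 -> '9G'

RLE = 5B4G3B9G


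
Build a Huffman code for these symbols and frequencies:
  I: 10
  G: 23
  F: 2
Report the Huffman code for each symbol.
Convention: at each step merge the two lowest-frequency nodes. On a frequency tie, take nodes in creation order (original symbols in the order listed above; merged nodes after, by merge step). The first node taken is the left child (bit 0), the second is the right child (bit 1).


Huffman tree construction:
Step 1: Merge F(2) + I(10) = 12
Step 2: Merge (F+I)(12) + G(23) = 35
Read each symbol's code off the tree from the root (left child = 0, right child = 1).

Codes:
  I: 01 (length 2)
  G: 1 (length 1)
  F: 00 (length 2)
Average code length: 47/35 = 1.3429 bits/symbol


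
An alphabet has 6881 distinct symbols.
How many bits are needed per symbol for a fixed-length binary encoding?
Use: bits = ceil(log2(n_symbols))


log2(6881) = 12.7484
Bracket: 2^12 = 4096 < 6881 <= 2^13 = 8192
So ceil(log2(6881)) = 13

bits = ceil(log2(6881)) = ceil(12.7484) = 13 bits


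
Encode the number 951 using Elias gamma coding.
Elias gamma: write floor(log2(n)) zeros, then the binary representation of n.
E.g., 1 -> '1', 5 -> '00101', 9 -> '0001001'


num_bits = floor(log2(951)) + 1 = 10
leading_zeros = num_bits - 1 = 9
binary(951) = 1110110111

Elias gamma(951) = '000000000' + '1110110111' = 0000000001110110111 (19 bits)


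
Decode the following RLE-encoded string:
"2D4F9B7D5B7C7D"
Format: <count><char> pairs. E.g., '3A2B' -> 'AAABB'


Expanding each <count><char> pair:
  2D -> 'DD'
  4F -> 'FFFF'
  9B -> 'BBBBBBBBB'
  7D -> 'DDDDDDD'
  5B -> 'BBBBB'
  7C -> 'CCCCCCC'
  7D -> 'DDDDDDD'

Decoded = DDFFFFBBBBBBBBBDDDDDDDBBBBBCCCCCCCDDDDDDD


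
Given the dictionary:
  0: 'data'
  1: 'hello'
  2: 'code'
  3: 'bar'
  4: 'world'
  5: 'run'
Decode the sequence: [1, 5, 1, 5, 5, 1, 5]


Look up each index in the dictionary:
  1 -> 'hello'
  5 -> 'run'
  1 -> 'hello'
  5 -> 'run'
  5 -> 'run'
  1 -> 'hello'
  5 -> 'run'

Decoded: "hello run hello run run hello run"


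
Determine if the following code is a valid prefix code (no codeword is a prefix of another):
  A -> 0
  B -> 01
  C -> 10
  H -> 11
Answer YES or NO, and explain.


Checking each pair (does one codeword prefix another?):
  A='0' vs B='01': prefix -- VIOLATION

NO -- this is NOT a valid prefix code. A (0) is a prefix of B (01).


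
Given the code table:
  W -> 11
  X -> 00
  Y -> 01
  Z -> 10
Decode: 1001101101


Decoding:
10 -> Z
01 -> Y
10 -> Z
11 -> W
01 -> Y


Result: ZYZWY


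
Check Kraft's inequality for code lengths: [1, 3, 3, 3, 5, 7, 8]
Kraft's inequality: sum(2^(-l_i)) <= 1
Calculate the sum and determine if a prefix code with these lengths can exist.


Sum = 2^(-1) + 2^(-3) + 2^(-3) + 2^(-3) + 2^(-5) + 2^(-7) + 2^(-8)
    = 0.5 + 0.125 + 0.125 + 0.125 + 0.03125 + 0.0078125 + 0.00390625
    = 235/256 = 0.91796875
Since 0.91796875 <= 1, Kraft's inequality IS satisfied.
A prefix code with these lengths CAN exist.

Kraft sum = 0.91796875. Satisfied.


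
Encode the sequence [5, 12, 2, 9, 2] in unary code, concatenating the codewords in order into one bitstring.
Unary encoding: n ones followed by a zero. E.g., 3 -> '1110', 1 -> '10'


Encode each number as n ones followed by a terminating 0:
  5 -> 111110 (6 bits)
  12 -> 1111111111110 (13 bits)
  2 -> 110 (3 bits)
  9 -> 1111111110 (10 bits)
  2 -> 110 (3 bits)
Total length = 6 + 13 + 3 + 10 + 3 = 35 bits.

Unary([5, 12, 2, 9, 2]) = 11111011111111111101101111111110110 (35 bits)


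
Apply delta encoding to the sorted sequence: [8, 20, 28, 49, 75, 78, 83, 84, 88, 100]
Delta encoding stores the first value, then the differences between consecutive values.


First value: 8
Deltas:
  20 - 8 = 12
  28 - 20 = 8
  49 - 28 = 21
  75 - 49 = 26
  78 - 75 = 3
  83 - 78 = 5
  84 - 83 = 1
  88 - 84 = 4
  100 - 88 = 12


Delta encoded: [8, 12, 8, 21, 26, 3, 5, 1, 4, 12]


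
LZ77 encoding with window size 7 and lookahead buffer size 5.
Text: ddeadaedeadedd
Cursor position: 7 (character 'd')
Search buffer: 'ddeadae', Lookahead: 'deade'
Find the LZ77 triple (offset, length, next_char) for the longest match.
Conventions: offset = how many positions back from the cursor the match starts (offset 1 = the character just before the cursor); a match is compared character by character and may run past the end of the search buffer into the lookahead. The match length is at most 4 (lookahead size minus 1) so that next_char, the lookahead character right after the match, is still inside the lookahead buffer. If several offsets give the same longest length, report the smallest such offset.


Try each offset into the search buffer:
  offset=1 (pos 6, char 'e'): match length 0
  offset=2 (pos 5, char 'a'): match length 0
  offset=3 (pos 4, char 'd'): match length 1
  offset=4 (pos 3, char 'a'): match length 0
  offset=5 (pos 2, char 'e'): match length 0
  offset=6 (pos 1, char 'd'): match length 4
  offset=7 (pos 0, char 'd'): match length 1
Longest match has length 4 at offset 6.
next_char = character at position 7 + 4 = 11 -> 'e'

Best match: offset=6, length=4 (matching 'dead' starting at position 1)
LZ77 triple: (6, 4, 'e')


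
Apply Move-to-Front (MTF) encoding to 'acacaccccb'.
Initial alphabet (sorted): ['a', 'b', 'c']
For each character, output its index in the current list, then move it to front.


MTF encoding:
'a': index 0 in ['a', 'b', 'c'] -> ['a', 'b', 'c']
'c': index 2 in ['a', 'b', 'c'] -> ['c', 'a', 'b']
'a': index 1 in ['c', 'a', 'b'] -> ['a', 'c', 'b']
'c': index 1 in ['a', 'c', 'b'] -> ['c', 'a', 'b']
'a': index 1 in ['c', 'a', 'b'] -> ['a', 'c', 'b']
'c': index 1 in ['a', 'c', 'b'] -> ['c', 'a', 'b']
'c': index 0 in ['c', 'a', 'b'] -> ['c', 'a', 'b']
'c': index 0 in ['c', 'a', 'b'] -> ['c', 'a', 'b']
'c': index 0 in ['c', 'a', 'b'] -> ['c', 'a', 'b']
'b': index 2 in ['c', 'a', 'b'] -> ['b', 'c', 'a']


Output: [0, 2, 1, 1, 1, 1, 0, 0, 0, 2]


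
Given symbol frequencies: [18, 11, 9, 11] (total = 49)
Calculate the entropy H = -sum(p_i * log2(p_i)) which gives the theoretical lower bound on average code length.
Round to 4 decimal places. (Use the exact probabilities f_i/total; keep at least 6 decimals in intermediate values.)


Per-symbol terms -p_i * log2(p_i) with p_i = f_i/49:
  p = 18/49 = 0.367347: log2(p) = -1.444785, -p*log2(p) = 0.530737
  p = 11/49 = 0.224490: log2(p) = -2.155278, -p*log2(p) = 0.483838
  p = 9/49 = 0.183673: log2(p) = -2.444785, -p*log2(p) = 0.449042
  p = 11/49 = 0.224490: log2(p) = -2.155278, -p*log2(p) = 0.483838
H = 0.530737 + 0.483838 + 0.449042 + 0.483838 = 1.947455

H = 1.9475 bits/symbol


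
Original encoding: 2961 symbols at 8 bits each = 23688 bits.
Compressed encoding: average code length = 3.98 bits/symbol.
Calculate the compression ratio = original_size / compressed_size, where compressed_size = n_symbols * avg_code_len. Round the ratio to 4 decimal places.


original_size = n_symbols * orig_bits = 2961 * 8 = 23688 bits
compressed_size = n_symbols * avg_code_len = 2961 * 3.98 = 11784.78 bits
ratio = original_size / compressed_size = 23688 / 11784.78 = 2.0101

Compression ratio = 2.0101


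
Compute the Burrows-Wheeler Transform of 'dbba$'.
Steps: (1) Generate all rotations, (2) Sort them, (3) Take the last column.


Rotations (sorted):
  0: $dbba -> last char: a
  1: a$dbb -> last char: b
  2: ba$db -> last char: b
  3: bba$d -> last char: d
  4: dbba$ -> last char: $


BWT = abbd$


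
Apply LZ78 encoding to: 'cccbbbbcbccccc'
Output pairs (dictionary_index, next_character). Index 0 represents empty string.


LZ78 encoding steps:
Dictionary: {0: ''}
Step 1: w='' (idx 0), next='c' -> output (0, 'c'), add 'c' as idx 1
Step 2: w='c' (idx 1), next='c' -> output (1, 'c'), add 'cc' as idx 2
Step 3: w='' (idx 0), next='b' -> output (0, 'b'), add 'b' as idx 3
Step 4: w='b' (idx 3), next='b' -> output (3, 'b'), add 'bb' as idx 4
Step 5: w='b' (idx 3), next='c' -> output (3, 'c'), add 'bc' as idx 5
Step 6: w='bc' (idx 5), next='c' -> output (5, 'c'), add 'bcc' as idx 6
Step 7: w='cc' (idx 2), next='c' -> output (2, 'c'), add 'ccc' as idx 7


Encoded: [(0, 'c'), (1, 'c'), (0, 'b'), (3, 'b'), (3, 'c'), (5, 'c'), (2, 'c')]


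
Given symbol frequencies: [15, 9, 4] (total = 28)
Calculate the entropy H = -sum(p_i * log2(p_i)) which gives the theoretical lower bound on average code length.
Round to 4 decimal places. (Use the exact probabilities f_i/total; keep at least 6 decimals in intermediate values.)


Per-symbol terms -p_i * log2(p_i) with p_i = f_i/28:
  p = 15/28 = 0.535714: log2(p) = -0.900464, -p*log2(p) = 0.482392
  p = 9/28 = 0.321429: log2(p) = -1.637430, -p*log2(p) = 0.526317
  p = 4/28 = 0.142857: log2(p) = -2.807355, -p*log2(p) = 0.401051
H = 0.482392 + 0.526317 + 0.401051 = 1.409760

H = 1.4098 bits/symbol


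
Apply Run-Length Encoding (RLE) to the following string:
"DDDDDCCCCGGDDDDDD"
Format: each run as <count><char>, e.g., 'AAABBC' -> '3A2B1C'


Scanning runs left to right:
  i=0: run of 'D' x 5 -> '5D'
  i=5: run of 'C' x 4 -> '4C'
  i=9: run of 'G' x 2 -> '2G'
  i=11: run of 'D' x 6 -> '6D'

RLE = 5D4C2G6D


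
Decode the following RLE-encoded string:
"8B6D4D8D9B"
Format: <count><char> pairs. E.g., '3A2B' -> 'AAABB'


Expanding each <count><char> pair:
  8B -> 'BBBBBBBB'
  6D -> 'DDDDDD'
  4D -> 'DDDD'
  8D -> 'DDDDDDDD'
  9B -> 'BBBBBBBBB'

Decoded = BBBBBBBBDDDDDDDDDDDDDDDDDDBBBBBBBBB


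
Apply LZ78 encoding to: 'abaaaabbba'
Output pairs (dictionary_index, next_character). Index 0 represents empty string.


LZ78 encoding steps:
Dictionary: {0: ''}
Step 1: w='' (idx 0), next='a' -> output (0, 'a'), add 'a' as idx 1
Step 2: w='' (idx 0), next='b' -> output (0, 'b'), add 'b' as idx 2
Step 3: w='a' (idx 1), next='a' -> output (1, 'a'), add 'aa' as idx 3
Step 4: w='aa' (idx 3), next='b' -> output (3, 'b'), add 'aab' as idx 4
Step 5: w='b' (idx 2), next='b' -> output (2, 'b'), add 'bb' as idx 5
Step 6: w='a' (idx 1), end of input -> output (1, '')


Encoded: [(0, 'a'), (0, 'b'), (1, 'a'), (3, 'b'), (2, 'b'), (1, '')]


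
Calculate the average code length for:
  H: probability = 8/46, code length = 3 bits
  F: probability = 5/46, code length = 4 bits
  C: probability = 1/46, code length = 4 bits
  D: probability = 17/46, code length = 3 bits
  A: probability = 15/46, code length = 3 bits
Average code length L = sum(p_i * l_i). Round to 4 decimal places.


Weighted contributions p_i * l_i:
  H: (8/46) * 3 = 24/46
  F: (5/46) * 4 = 20/46
  C: (1/46) * 4 = 4/46
  D: (17/46) * 3 = 51/46
  A: (15/46) * 3 = 45/46
Sum = (24 + 20 + 4 + 51 + 45)/46 = 144/46

L = 144/46 = 3.1304 bits/symbol


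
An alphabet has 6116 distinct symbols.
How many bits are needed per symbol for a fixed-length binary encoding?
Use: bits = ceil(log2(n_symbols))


log2(6116) = 12.5784
Bracket: 2^12 = 4096 < 6116 <= 2^13 = 8192
So ceil(log2(6116)) = 13

bits = ceil(log2(6116)) = ceil(12.5784) = 13 bits


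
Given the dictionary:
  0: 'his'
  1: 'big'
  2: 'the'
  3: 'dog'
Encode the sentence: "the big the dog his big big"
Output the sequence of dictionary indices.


Look up each word in the dictionary:
  'the' -> 2
  'big' -> 1
  'the' -> 2
  'dog' -> 3
  'his' -> 0
  'big' -> 1
  'big' -> 1

Encoded: [2, 1, 2, 3, 0, 1, 1]


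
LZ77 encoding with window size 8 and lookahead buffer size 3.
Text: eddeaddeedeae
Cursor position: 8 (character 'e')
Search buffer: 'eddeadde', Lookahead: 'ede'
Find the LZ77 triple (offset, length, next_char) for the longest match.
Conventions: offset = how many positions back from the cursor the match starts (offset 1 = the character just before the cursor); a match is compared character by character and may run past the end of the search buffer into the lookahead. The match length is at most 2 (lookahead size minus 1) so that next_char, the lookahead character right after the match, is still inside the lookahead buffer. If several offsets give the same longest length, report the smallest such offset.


Try each offset into the search buffer:
  offset=1 (pos 7, char 'e'): match length 1
  offset=2 (pos 6, char 'd'): match length 0
  offset=3 (pos 5, char 'd'): match length 0
  offset=4 (pos 4, char 'a'): match length 0
  offset=5 (pos 3, char 'e'): match length 1
  offset=6 (pos 2, char 'd'): match length 0
  offset=7 (pos 1, char 'd'): match length 0
  offset=8 (pos 0, char 'e'): match length 2
Longest match has length 2 at offset 8.
next_char = character at position 8 + 2 = 10 -> 'e'

Best match: offset=8, length=2 (matching 'ed' starting at position 0)
LZ77 triple: (8, 2, 'e')


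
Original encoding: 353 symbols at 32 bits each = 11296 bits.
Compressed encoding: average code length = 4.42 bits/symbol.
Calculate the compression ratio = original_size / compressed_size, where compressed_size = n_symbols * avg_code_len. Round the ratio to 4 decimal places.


original_size = n_symbols * orig_bits = 353 * 32 = 11296 bits
compressed_size = n_symbols * avg_code_len = 353 * 4.42 = 1560.26 bits
ratio = original_size / compressed_size = 11296 / 1560.26 = 7.2398

Compression ratio = 7.2398


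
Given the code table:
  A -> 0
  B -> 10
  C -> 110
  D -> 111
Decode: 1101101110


Decoding:
110 -> C
110 -> C
111 -> D
0 -> A


Result: CCDA


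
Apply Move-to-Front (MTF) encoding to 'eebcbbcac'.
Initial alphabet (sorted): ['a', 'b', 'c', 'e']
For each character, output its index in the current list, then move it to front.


MTF encoding:
'e': index 3 in ['a', 'b', 'c', 'e'] -> ['e', 'a', 'b', 'c']
'e': index 0 in ['e', 'a', 'b', 'c'] -> ['e', 'a', 'b', 'c']
'b': index 2 in ['e', 'a', 'b', 'c'] -> ['b', 'e', 'a', 'c']
'c': index 3 in ['b', 'e', 'a', 'c'] -> ['c', 'b', 'e', 'a']
'b': index 1 in ['c', 'b', 'e', 'a'] -> ['b', 'c', 'e', 'a']
'b': index 0 in ['b', 'c', 'e', 'a'] -> ['b', 'c', 'e', 'a']
'c': index 1 in ['b', 'c', 'e', 'a'] -> ['c', 'b', 'e', 'a']
'a': index 3 in ['c', 'b', 'e', 'a'] -> ['a', 'c', 'b', 'e']
'c': index 1 in ['a', 'c', 'b', 'e'] -> ['c', 'a', 'b', 'e']


Output: [3, 0, 2, 3, 1, 0, 1, 3, 1]


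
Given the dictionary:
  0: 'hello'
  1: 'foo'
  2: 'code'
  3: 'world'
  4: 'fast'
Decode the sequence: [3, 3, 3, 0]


Look up each index in the dictionary:
  3 -> 'world'
  3 -> 'world'
  3 -> 'world'
  0 -> 'hello'

Decoded: "world world world hello"


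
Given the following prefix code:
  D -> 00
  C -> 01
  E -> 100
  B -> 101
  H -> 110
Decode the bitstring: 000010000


Decoding step by step:
Bits 00 -> D
Bits 00 -> D
Bits 100 -> E
Bits 00 -> D


Decoded message: DDED


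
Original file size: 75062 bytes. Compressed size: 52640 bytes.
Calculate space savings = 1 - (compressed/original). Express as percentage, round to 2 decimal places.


ratio = compressed/original = 52640/75062 = 0.701287
savings = 1 - ratio = 1 - 0.701287 = 0.298713
as a percentage: 0.298713 * 100 = 29.87%

Space savings = 1 - 52640/75062 = 29.87%


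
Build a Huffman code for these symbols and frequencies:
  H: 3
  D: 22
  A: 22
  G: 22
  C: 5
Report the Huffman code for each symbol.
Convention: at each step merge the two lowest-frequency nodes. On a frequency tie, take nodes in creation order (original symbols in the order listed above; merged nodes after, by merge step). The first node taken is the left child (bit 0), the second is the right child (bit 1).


Huffman tree construction:
Step 1: Merge H(3) + C(5) = 8
Step 2: Merge (H+C)(8) + D(22) = 30
Step 3: Merge A(22) + G(22) = 44
Step 4: Merge ((H+C)+D)(30) + (A+G)(44) = 74
Read each symbol's code off the tree from the root (left child = 0, right child = 1).

Codes:
  H: 000 (length 3)
  D: 01 (length 2)
  A: 10 (length 2)
  G: 11 (length 2)
  C: 001 (length 3)
Average code length: 156/74 = 2.1081 bits/symbol


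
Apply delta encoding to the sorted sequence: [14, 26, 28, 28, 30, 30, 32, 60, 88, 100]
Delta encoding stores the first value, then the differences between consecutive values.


First value: 14
Deltas:
  26 - 14 = 12
  28 - 26 = 2
  28 - 28 = 0
  30 - 28 = 2
  30 - 30 = 0
  32 - 30 = 2
  60 - 32 = 28
  88 - 60 = 28
  100 - 88 = 12


Delta encoded: [14, 12, 2, 0, 2, 0, 2, 28, 28, 12]


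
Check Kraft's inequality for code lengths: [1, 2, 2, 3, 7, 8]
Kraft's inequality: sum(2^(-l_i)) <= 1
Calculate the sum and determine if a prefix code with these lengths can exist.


Sum = 2^(-1) + 2^(-2) + 2^(-2) + 2^(-3) + 2^(-7) + 2^(-8)
    = 0.5 + 0.25 + 0.25 + 0.125 + 0.0078125 + 0.00390625
    = 291/256 = 1.13671875
Since 1.13671875 > 1, Kraft's inequality is NOT satisfied.
A prefix code with these lengths CANNOT exist.

Kraft sum = 1.13671875. Not satisfied.


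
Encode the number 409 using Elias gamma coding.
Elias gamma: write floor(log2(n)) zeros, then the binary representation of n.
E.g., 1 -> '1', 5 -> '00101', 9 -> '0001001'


num_bits = floor(log2(409)) + 1 = 9
leading_zeros = num_bits - 1 = 8
binary(409) = 110011001

Elias gamma(409) = '00000000' + '110011001' = 00000000110011001 (17 bits)


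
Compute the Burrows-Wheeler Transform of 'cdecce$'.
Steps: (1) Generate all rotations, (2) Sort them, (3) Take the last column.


Rotations (sorted):
  0: $cdecce -> last char: e
  1: cce$cde -> last char: e
  2: cdecce$ -> last char: $
  3: ce$cdec -> last char: c
  4: decce$c -> last char: c
  5: e$cdecc -> last char: c
  6: ecce$cd -> last char: d


BWT = ee$cccd


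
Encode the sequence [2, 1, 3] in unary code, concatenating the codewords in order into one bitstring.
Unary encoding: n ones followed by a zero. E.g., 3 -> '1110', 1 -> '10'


Encode each number as n ones followed by a terminating 0:
  2 -> 110 (3 bits)
  1 -> 10 (2 bits)
  3 -> 1110 (4 bits)
Total length = 3 + 2 + 4 = 9 bits.

Unary([2, 1, 3]) = 110101110 (9 bits)


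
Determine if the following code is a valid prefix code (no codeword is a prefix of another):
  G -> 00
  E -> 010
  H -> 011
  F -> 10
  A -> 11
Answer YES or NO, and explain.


Checking each pair (does one codeword prefix another?):
  G='00' vs E='010': no prefix
  G='00' vs H='011': no prefix
  G='00' vs F='10': no prefix
  G='00' vs A='11': no prefix
  E='010' vs G='00': no prefix
  E='010' vs H='011': no prefix
  E='010' vs F='10': no prefix
  E='010' vs A='11': no prefix
  H='011' vs G='00': no prefix
  H='011' vs E='010': no prefix
  H='011' vs F='10': no prefix
  H='011' vs A='11': no prefix
  F='10' vs G='00': no prefix
  F='10' vs E='010': no prefix
  F='10' vs H='011': no prefix
  F='10' vs A='11': no prefix
  A='11' vs G='00': no prefix
  A='11' vs E='010': no prefix
  A='11' vs H='011': no prefix
  A='11' vs F='10': no prefix
No violation found over all pairs.

YES -- this is a valid prefix code. No codeword is a prefix of any other codeword.


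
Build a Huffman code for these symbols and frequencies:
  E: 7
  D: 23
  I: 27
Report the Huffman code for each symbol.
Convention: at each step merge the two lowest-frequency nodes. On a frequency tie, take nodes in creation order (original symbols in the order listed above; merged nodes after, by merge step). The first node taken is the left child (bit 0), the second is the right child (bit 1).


Huffman tree construction:
Step 1: Merge E(7) + D(23) = 30
Step 2: Merge I(27) + (E+D)(30) = 57
Read each symbol's code off the tree from the root (left child = 0, right child = 1).

Codes:
  E: 10 (length 2)
  D: 11 (length 2)
  I: 0 (length 1)
Average code length: 87/57 = 1.5263 bits/symbol


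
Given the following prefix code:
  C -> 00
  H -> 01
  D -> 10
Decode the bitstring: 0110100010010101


Decoding step by step:
Bits 01 -> H
Bits 10 -> D
Bits 10 -> D
Bits 00 -> C
Bits 10 -> D
Bits 01 -> H
Bits 01 -> H
Bits 01 -> H


Decoded message: HDDCDHHH


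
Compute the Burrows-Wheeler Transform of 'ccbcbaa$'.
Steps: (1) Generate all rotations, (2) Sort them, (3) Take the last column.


Rotations (sorted):
  0: $ccbcbaa -> last char: a
  1: a$ccbcba -> last char: a
  2: aa$ccbcb -> last char: b
  3: baa$ccbc -> last char: c
  4: bcbaa$cc -> last char: c
  5: cbaa$ccb -> last char: b
  6: cbcbaa$c -> last char: c
  7: ccbcbaa$ -> last char: $


BWT = aabccbc$


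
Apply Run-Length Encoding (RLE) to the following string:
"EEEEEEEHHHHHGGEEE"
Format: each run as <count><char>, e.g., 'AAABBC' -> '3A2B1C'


Scanning runs left to right:
  i=0: run of 'E' x 7 -> '7E'
  i=7: run of 'H' x 5 -> '5H'
  i=12: run of 'G' x 2 -> '2G'
  i=14: run of 'E' x 3 -> '3E'

RLE = 7E5H2G3E


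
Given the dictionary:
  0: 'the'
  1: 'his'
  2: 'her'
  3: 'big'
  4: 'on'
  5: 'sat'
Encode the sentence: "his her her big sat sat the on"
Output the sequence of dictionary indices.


Look up each word in the dictionary:
  'his' -> 1
  'her' -> 2
  'her' -> 2
  'big' -> 3
  'sat' -> 5
  'sat' -> 5
  'the' -> 0
  'on' -> 4

Encoded: [1, 2, 2, 3, 5, 5, 0, 4]


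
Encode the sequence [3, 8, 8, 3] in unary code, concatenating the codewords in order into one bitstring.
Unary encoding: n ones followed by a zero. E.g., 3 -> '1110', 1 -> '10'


Encode each number as n ones followed by a terminating 0:
  3 -> 1110 (4 bits)
  8 -> 111111110 (9 bits)
  8 -> 111111110 (9 bits)
  3 -> 1110 (4 bits)
Total length = 4 + 9 + 9 + 4 = 26 bits.

Unary([3, 8, 8, 3]) = 11101111111101111111101110 (26 bits)


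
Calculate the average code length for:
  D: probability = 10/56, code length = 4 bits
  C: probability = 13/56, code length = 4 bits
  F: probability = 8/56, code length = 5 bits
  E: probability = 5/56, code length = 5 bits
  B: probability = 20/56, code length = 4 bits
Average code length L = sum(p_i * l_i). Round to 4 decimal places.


Weighted contributions p_i * l_i:
  D: (10/56) * 4 = 40/56
  C: (13/56) * 4 = 52/56
  F: (8/56) * 5 = 40/56
  E: (5/56) * 5 = 25/56
  B: (20/56) * 4 = 80/56
Sum = (40 + 52 + 40 + 25 + 80)/56 = 237/56

L = 237/56 = 4.2321 bits/symbol


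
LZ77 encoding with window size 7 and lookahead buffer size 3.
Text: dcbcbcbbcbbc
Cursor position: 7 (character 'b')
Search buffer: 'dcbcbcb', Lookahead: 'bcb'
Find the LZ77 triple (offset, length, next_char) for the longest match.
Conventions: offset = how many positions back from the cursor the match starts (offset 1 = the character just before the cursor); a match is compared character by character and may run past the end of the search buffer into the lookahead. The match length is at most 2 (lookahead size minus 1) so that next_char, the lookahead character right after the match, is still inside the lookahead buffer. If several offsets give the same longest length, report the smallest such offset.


Try each offset into the search buffer:
  offset=1 (pos 6, char 'b'): match length 1
  offset=2 (pos 5, char 'c'): match length 0
  offset=3 (pos 4, char 'b'): match length 2
  offset=4 (pos 3, char 'c'): match length 0
  offset=5 (pos 2, char 'b'): match length 2
  offset=6 (pos 1, char 'c'): match length 0
  offset=7 (pos 0, char 'd'): match length 0
Longest match has length 2, found at offsets 3, 5; take the smallest, offset 3.
next_char = character at position 7 + 2 = 9 -> 'b'

Best match: offset=3, length=2 (matching 'bc' starting at position 4)
LZ77 triple: (3, 2, 'b')


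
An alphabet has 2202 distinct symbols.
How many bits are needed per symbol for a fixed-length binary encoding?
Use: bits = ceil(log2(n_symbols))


log2(2202) = 11.1046
Bracket: 2^11 = 2048 < 2202 <= 2^12 = 4096
So ceil(log2(2202)) = 12

bits = ceil(log2(2202)) = ceil(11.1046) = 12 bits


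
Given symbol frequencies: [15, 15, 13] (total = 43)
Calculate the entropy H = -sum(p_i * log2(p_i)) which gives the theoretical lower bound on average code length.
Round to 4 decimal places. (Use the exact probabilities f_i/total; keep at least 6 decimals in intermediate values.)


Per-symbol terms -p_i * log2(p_i) with p_i = f_i/43:
  p = 15/43 = 0.348837: log2(p) = -1.519374, -p*log2(p) = 0.530014
  p = 15/43 = 0.348837: log2(p) = -1.519374, -p*log2(p) = 0.530014
  p = 13/43 = 0.302326: log2(p) = -1.725825, -p*log2(p) = 0.521761
H = 0.530014 + 0.530014 + 0.521761 = 1.581789

H = 1.5818 bits/symbol


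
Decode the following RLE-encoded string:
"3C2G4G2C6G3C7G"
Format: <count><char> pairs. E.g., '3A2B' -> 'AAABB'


Expanding each <count><char> pair:
  3C -> 'CCC'
  2G -> 'GG'
  4G -> 'GGGG'
  2C -> 'CC'
  6G -> 'GGGGGG'
  3C -> 'CCC'
  7G -> 'GGGGGGG'

Decoded = CCCGGGGGGCCGGGGGGCCCGGGGGGG


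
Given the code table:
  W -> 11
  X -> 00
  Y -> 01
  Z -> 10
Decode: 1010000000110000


Decoding:
10 -> Z
10 -> Z
00 -> X
00 -> X
00 -> X
11 -> W
00 -> X
00 -> X


Result: ZZXXXWXX


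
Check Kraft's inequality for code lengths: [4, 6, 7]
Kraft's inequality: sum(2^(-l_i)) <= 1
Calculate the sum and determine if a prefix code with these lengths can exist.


Sum = 2^(-4) + 2^(-6) + 2^(-7)
    = 0.0625 + 0.015625 + 0.0078125
    = 11/128 = 0.0859375
Since 0.0859375 <= 1, Kraft's inequality IS satisfied.
A prefix code with these lengths CAN exist.

Kraft sum = 0.0859375. Satisfied.


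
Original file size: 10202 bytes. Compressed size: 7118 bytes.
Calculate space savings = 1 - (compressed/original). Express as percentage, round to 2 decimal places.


ratio = compressed/original = 7118/10202 = 0.697706
savings = 1 - ratio = 1 - 0.697706 = 0.302294
as a percentage: 0.302294 * 100 = 30.23%

Space savings = 1 - 7118/10202 = 30.23%


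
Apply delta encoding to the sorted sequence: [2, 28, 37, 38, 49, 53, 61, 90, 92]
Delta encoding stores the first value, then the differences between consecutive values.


First value: 2
Deltas:
  28 - 2 = 26
  37 - 28 = 9
  38 - 37 = 1
  49 - 38 = 11
  53 - 49 = 4
  61 - 53 = 8
  90 - 61 = 29
  92 - 90 = 2


Delta encoded: [2, 26, 9, 1, 11, 4, 8, 29, 2]


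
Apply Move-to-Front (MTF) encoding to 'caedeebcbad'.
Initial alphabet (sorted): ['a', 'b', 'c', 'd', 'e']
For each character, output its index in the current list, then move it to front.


MTF encoding:
'c': index 2 in ['a', 'b', 'c', 'd', 'e'] -> ['c', 'a', 'b', 'd', 'e']
'a': index 1 in ['c', 'a', 'b', 'd', 'e'] -> ['a', 'c', 'b', 'd', 'e']
'e': index 4 in ['a', 'c', 'b', 'd', 'e'] -> ['e', 'a', 'c', 'b', 'd']
'd': index 4 in ['e', 'a', 'c', 'b', 'd'] -> ['d', 'e', 'a', 'c', 'b']
'e': index 1 in ['d', 'e', 'a', 'c', 'b'] -> ['e', 'd', 'a', 'c', 'b']
'e': index 0 in ['e', 'd', 'a', 'c', 'b'] -> ['e', 'd', 'a', 'c', 'b']
'b': index 4 in ['e', 'd', 'a', 'c', 'b'] -> ['b', 'e', 'd', 'a', 'c']
'c': index 4 in ['b', 'e', 'd', 'a', 'c'] -> ['c', 'b', 'e', 'd', 'a']
'b': index 1 in ['c', 'b', 'e', 'd', 'a'] -> ['b', 'c', 'e', 'd', 'a']
'a': index 4 in ['b', 'c', 'e', 'd', 'a'] -> ['a', 'b', 'c', 'e', 'd']
'd': index 4 in ['a', 'b', 'c', 'e', 'd'] -> ['d', 'a', 'b', 'c', 'e']


Output: [2, 1, 4, 4, 1, 0, 4, 4, 1, 4, 4]


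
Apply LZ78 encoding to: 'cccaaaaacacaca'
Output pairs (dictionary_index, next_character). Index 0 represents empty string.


LZ78 encoding steps:
Dictionary: {0: ''}
Step 1: w='' (idx 0), next='c' -> output (0, 'c'), add 'c' as idx 1
Step 2: w='c' (idx 1), next='c' -> output (1, 'c'), add 'cc' as idx 2
Step 3: w='' (idx 0), next='a' -> output (0, 'a'), add 'a' as idx 3
Step 4: w='a' (idx 3), next='a' -> output (3, 'a'), add 'aa' as idx 4
Step 5: w='aa' (idx 4), next='c' -> output (4, 'c'), add 'aac' as idx 5
Step 6: w='a' (idx 3), next='c' -> output (3, 'c'), add 'ac' as idx 6
Step 7: w='ac' (idx 6), next='a' -> output (6, 'a'), add 'aca' as idx 7


Encoded: [(0, 'c'), (1, 'c'), (0, 'a'), (3, 'a'), (4, 'c'), (3, 'c'), (6, 'a')]


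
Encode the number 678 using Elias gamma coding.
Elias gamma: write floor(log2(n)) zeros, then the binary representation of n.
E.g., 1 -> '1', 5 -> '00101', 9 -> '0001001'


num_bits = floor(log2(678)) + 1 = 10
leading_zeros = num_bits - 1 = 9
binary(678) = 1010100110

Elias gamma(678) = '000000000' + '1010100110' = 0000000001010100110 (19 bits)


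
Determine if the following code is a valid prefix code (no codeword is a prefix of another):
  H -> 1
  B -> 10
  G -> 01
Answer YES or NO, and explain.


Checking each pair (does one codeword prefix another?):
  H='1' vs B='10': prefix -- VIOLATION

NO -- this is NOT a valid prefix code. H (1) is a prefix of B (10).


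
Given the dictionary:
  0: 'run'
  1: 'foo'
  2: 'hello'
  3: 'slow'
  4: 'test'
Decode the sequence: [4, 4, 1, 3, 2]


Look up each index in the dictionary:
  4 -> 'test'
  4 -> 'test'
  1 -> 'foo'
  3 -> 'slow'
  2 -> 'hello'

Decoded: "test test foo slow hello"
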